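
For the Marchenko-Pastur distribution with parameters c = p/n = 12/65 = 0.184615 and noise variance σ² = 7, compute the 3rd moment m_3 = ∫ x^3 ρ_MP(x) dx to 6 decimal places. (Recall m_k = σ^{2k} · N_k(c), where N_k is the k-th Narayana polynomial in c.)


E[X³] = σ⁶ (1 + 3c + c²) (third MP moment). With σ² = 7 (so σ⁶ = 343) and c = 12/65 = 0.184615: E[X³] = 343 · (1 + 3·0.184615 + (0.184615)²) = 343 · 1.587929.

So E[X^3] = 544.659645.


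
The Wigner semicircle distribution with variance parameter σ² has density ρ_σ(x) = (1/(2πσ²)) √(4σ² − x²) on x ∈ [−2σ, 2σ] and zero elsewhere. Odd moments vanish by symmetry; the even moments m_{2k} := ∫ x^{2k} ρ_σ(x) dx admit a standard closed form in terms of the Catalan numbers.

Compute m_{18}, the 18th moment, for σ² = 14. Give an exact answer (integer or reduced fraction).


By the scaled semicircle moment identity, m_{2k} = σ^{2k} · C_k with k = 9.
C_9 = (1/(k+1)) · C(2k, k) = (1/10) · C(18, 9) = (1/10) · 48620 = 4862.
σ^{2k} = (σ²)^k = (14)^9 = 20661046784.

Therefore m_{18} = σ^{18} · C_9 = 20661046784 · 4862 = 100454009463808.


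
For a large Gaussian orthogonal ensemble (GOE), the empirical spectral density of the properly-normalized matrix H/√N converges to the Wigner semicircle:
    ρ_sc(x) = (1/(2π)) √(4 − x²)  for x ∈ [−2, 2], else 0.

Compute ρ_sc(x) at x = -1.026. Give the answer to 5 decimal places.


ρ_sc(x) = (1/(2π)) √(4 − x²). With x = -1.026:
  4 − x² = 4 − (-1.026)² = 4 − 1.052676 = 2.947324.
  √(4 − x²) = 1.716777.
  1/(2π) = 0.159155.
  ρ_sc(-1.026) = 0.159155 · 1.716777 = 0.273234.

Rounded to 5 decimal places: ρ_sc(-1.026) ≈ 0.27323.


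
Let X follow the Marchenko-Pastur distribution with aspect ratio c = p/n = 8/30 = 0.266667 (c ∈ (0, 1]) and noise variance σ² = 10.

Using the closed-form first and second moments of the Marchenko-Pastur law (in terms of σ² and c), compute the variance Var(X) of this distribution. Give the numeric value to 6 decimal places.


Recall the MP moments m_1 = E[X] = σ² and m_2 = E[X²] = σ⁴ (1 + c).
m_1 = E[X] = σ² = 10, so m_1² = 100.
m_2 = E[X²] = σ⁴ (1 + c) = 100 · (1 + 0.266667) = 100 · 1.266667 = 126.666667.
(Note m_2 − m_1² simplifies to c · σ⁴ = 0.266667 · 100.)

Var(X) = m_2 − m_1² = 126.666667 − 100 = 26.666667.


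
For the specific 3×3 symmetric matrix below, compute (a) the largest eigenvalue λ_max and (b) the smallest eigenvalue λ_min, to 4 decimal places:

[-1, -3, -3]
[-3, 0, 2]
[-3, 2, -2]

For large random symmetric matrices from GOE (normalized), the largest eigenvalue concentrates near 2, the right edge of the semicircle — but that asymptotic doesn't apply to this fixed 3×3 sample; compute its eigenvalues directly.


Since M is real symmetric, all three eigenvalues are real; they are the roots of det(λI − M) = λ³ − (tr M) λ² + s λ − det M, where s is the sum of the principal 2×2 minors.
tr M = -1 + 0 + (-2) = -3.
s = ((-1)·0 − (-3)²) + ((-1)·(-2) − (-3)²) + (0·(-2) − 2²) = -9 + (-7) + (-4) = -20.
det M (expand along row 1) = (-1)·(-4) − (-3)·12 + (-3)·(-6) = 58.
Characteristic polynomial: λ³ + 3λ² − 20λ − 58 = 0.
Substitute λ = y + (tr M)/3 = y − 1.000000 to remove the quadratic term: y³ + p·y + q = 0 with p = s − (tr M)²/3 = -23.000000 and q = −2(tr M)³/27 + (tr M)·s/3 − det M = -36.000000.
Three real roots ⇒ use the trigonometric (Viète) form: r = 2√(−p/3) = 5.537749, φ = arccos(3q/(p·r)) = arccos(0.847935) = 0.558718 rad.
y_k = r·cos(φ/3 − 2πk/3) for k = 0, 1, 2 gives y = 5.441988, -1.832975, -3.609013.
λ_k = y_k − 1.000000 gives λ = 4.4420, -2.8330, -4.6090 (check: the sum is -3.0000 = tr M).

Hence λ_max = 4.4420 and λ_min = -4.6090.


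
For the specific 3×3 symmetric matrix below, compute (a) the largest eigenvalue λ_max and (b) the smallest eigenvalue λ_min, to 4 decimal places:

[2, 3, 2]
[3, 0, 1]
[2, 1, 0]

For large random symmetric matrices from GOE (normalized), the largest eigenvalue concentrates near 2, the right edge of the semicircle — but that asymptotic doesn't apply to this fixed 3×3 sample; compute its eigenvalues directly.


Since M is real symmetric, all three eigenvalues are real; they are the roots of det(λI − M) = λ³ − (tr M) λ² + s λ − det M, where s is the sum of the principal 2×2 minors.
tr M = 2 + 0 + 0 = 2.
s = (2·0 − 3²) + (2·0 − 2²) + (0·0 − 1²) = -9 + (-4) + (-1) = -14.
det M (expand along row 1) = 2·(-1) − 3·(-2) + 2·3 = 10.
Characteristic polynomial: λ³ − 2λ² − 14λ − 10 = 0.
Substitute λ = y + (tr M)/3 = y + 0.666667 to remove the quadratic term: y³ + p·y + q = 0 with p = s − (tr M)²/3 = -15.333333 and q = −2(tr M)³/27 + (tr M)·s/3 − det M = -19.925926.
Three real roots ⇒ use the trigonometric (Viète) form: r = 2√(−p/3) = 4.521553, φ = arccos(3q/(p·r)) = arccos(0.862215) = 0.531170 rad.
y_k = r·cos(φ/3 − 2πk/3) for k = 0, 1, 2 gives y = 4.450865, -1.535734, -2.915131.
λ_k = y_k + 0.666667 gives λ = 5.1175, -0.8691, -2.2485 (check: the sum is 2.0000 = tr M).

Hence λ_max = 5.1175 and λ_min = -2.2485.


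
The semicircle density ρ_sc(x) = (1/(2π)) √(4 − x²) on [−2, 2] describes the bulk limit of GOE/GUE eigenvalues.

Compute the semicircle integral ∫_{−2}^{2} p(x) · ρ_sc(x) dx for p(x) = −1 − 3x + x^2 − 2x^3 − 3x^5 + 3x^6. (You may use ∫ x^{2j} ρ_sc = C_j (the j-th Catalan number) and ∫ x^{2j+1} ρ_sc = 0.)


Write p(x) = Σ a_i x^i, split into monomials and integrate each against ρ_sc separately.
Using ∫ x^{2j} ρ_sc = C_j = (1/(j+1)) C(2j, j) (Catalan numbers) and ∫ x^{2j+1} ρ_sc = 0 (odd monomials vanish by symmetry):
  i = 0 (even): a_0 · C_{0} = -1 · 1 = -1
  i = 1 (odd): ∫ x^1 ρ_sc = 0 (vanishes)
  i = 2 (even): a_2 · C_{1} = 1 · 1 = 1
  i = 3 (odd): ∫ x^3 ρ_sc = 0 (vanishes)
  i = 5 (odd): ∫ x^5 ρ_sc = 0 (vanishes)
  i = 6 (even): a_6 · C_{3} = 3 · 5 = 15

Summing the contributions: ∫_{−2}^{2} p(x) ρ_sc(x) dx = (-1) + 1 + 15 = 15.


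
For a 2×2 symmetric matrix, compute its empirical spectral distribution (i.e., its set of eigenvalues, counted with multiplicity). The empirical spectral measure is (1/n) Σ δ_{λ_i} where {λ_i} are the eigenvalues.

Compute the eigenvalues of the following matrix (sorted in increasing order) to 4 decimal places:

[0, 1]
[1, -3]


Since M is real symmetric, both eigenvalues are real; they are the roots of det(λI − M) = λ² − (tr M) λ + det M.
tr M = 0 + (-3) = -3.
det M = 0·(-3) − 1² = 0 − 1 = -1.
Characteristic polynomial: λ² + 3λ − 1 = 0.
Discriminant Δ = (tr M)² − 4·det M = 9 − (-4) = 13; √Δ = 3.605551.
λ = (tr M ± √Δ)/2 = (-3 ± 3.605551)/2, giving (tr M − √Δ)/2 = -3.3028 and (tr M + √Δ)/2 = 0.3028.

Eigenvalues sorted in increasing order: [-3.3028, 0.3028].


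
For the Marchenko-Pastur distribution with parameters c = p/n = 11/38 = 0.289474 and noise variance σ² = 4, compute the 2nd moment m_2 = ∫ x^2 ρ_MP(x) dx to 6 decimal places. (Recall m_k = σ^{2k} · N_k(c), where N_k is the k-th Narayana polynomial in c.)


E[X²] = σ⁴ (1 + c) (second MP moment). With σ² = 4 (so σ⁴ = 16) and c = 11/38 = 0.289474: E[X²] = 16 · (1 + 0.289474) = 16 · 1.289474.

So E[X^2] = 20.631579.


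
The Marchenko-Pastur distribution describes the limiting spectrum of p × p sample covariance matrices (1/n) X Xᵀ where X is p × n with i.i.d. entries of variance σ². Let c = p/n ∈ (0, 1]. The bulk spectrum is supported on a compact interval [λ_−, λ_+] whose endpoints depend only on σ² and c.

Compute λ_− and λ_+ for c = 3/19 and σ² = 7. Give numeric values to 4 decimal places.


c = 3/19 = 0.157895; √c = 0.397360.
λ_− = σ² (1 − √c)² = 7 · (1 − 0.397360)² = 7 · (0.602640)² = 2.542227.
λ_+ = σ² (1 + √c)² = 7 · (1 + 0.397360)² = 7 · (1.397360)² = 13.668299.

Rounded to 4 decimal places: λ_− ≈ 2.5422, λ_+ ≈ 13.6683.


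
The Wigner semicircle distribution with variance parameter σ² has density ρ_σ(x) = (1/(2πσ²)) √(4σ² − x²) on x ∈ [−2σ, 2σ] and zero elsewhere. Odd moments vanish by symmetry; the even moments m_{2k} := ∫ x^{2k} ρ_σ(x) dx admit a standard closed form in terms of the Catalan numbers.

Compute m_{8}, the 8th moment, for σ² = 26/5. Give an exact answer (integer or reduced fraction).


By the scaled semicircle moment identity, m_{2k} = σ^{2k} · C_k with k = 4.
C_4 = (1/(k+1)) · C(2k, k) = (1/5) · C(8, 4) = (1/5) · 70 = 14.
σ^{2k} = (σ²)^k = (26/5)^4 = 456976/625.

Therefore m_{8} = σ^{8} · C_4 = (456976/625) · 14 = 6397664/625.


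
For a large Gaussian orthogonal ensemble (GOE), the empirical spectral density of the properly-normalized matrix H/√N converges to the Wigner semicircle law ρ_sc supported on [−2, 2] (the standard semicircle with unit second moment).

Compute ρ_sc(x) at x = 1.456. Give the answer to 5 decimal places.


ρ_sc(x) = (1/(2π)) √(4 − x²). With x = 1.456:
  4 − x² = 4 − (1.456)² = 4 − 2.119936 = 1.880064.
  √(4 − x²) = 1.371154.
  1/(2π) = 0.159155.
  ρ_sc(1.456) = 0.159155 · 1.371154 = 0.218226.

Rounded to 5 decimal places: ρ_sc(1.456) ≈ 0.21823.


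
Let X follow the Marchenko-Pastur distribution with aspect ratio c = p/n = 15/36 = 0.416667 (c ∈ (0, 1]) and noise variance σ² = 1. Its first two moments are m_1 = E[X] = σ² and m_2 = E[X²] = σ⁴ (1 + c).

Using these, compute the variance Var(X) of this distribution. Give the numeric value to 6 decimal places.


m_1 = E[X] = σ² = 1, so m_1² = 1.
m_2 = E[X²] = σ⁴ (1 + c) = 1 · (1 + 0.416667) = 1 · 1.416667 = 1.416667.
(Note m_2 − m_1² simplifies to c · σ⁴ = 0.416667 · 1.)

Var(X) = m_2 − m_1² = 1.416667 − 1 = 0.416667.


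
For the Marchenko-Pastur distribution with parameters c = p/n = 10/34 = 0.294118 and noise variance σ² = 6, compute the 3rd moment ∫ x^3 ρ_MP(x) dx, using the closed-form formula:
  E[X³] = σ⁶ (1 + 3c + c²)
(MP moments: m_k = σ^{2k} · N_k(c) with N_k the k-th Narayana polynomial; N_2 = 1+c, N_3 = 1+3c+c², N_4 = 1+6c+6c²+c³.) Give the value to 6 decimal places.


E[X³] = σ⁶ (1 + 3c + c²) (third MP moment). With σ² = 6 (so σ⁶ = 216) and c = 10/34 = 0.294118: E[X³] = 216 · (1 + 3·0.294118 + (0.294118)²) = 216 · 1.968858.

So E[X^3] = 425.273356.


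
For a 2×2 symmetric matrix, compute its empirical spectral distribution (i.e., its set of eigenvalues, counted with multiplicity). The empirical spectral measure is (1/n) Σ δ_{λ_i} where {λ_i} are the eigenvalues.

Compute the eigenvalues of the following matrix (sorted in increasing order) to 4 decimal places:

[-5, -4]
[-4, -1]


Since M is real symmetric, both eigenvalues are real; they are the roots of det(λI − M) = λ² − (tr M) λ + det M.
tr M = -5 + (-1) = -6.
det M = (-5)·(-1) − (-4)² = 5 − 16 = -11.
Characteristic polynomial: λ² + 6λ − 11 = 0.
Discriminant Δ = (tr M)² − 4·det M = 36 − (-44) = 80; √Δ = 8.944272.
λ = (tr M ± √Δ)/2 = (-6 ± 8.944272)/2, giving (tr M − √Δ)/2 = -7.4721 and (tr M + √Δ)/2 = 1.4721.

Eigenvalues sorted in increasing order: [-7.4721, 1.4721].


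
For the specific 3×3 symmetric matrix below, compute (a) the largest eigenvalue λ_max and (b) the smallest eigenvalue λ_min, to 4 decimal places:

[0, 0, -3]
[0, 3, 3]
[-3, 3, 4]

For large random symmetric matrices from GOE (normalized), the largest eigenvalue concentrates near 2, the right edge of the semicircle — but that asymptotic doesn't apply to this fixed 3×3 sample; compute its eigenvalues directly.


Since M is real symmetric, all three eigenvalues are real; they are the roots of det(λI − M) = λ³ − (tr M) λ² + s λ − det M, where s is the sum of the principal 2×2 minors.
tr M = 0 + 3 + 4 = 7.
s = (0·3 − 0²) + (0·4 − (-3)²) + (3·4 − 3²) = 0 + (-9) + 3 = -6.
det M (expand along row 1) = 0·3 − 0·9 + (-3)·9 = -27.
Characteristic polynomial: λ³ − 7λ² − 6λ + 27 = 0.
Substitute λ = y + (tr M)/3 = y + 2.333333 to remove the quadratic term: y³ + p·y + q = 0 with p = s − (tr M)²/3 = -22.333333 and q = −2(tr M)³/27 + (tr M)·s/3 − det M = -12.407407.
Three real roots ⇒ use the trigonometric (Viète) form: r = 2√(−p/3) = 5.456902, φ = arccos(3q/(p·r)) = arccos(0.305424) = 1.260413 rad.
y_k = r·cos(φ/3 − 2πk/3) for k = 0, 1, 2 gives y = 4.982330, -0.563570, -4.418760.
λ_k = y_k + 2.333333 gives λ = 7.3157, 1.7698, -2.0854 (check: the sum is 7.0000 = tr M).

Hence λ_max = 7.3157 and λ_min = -2.0854.


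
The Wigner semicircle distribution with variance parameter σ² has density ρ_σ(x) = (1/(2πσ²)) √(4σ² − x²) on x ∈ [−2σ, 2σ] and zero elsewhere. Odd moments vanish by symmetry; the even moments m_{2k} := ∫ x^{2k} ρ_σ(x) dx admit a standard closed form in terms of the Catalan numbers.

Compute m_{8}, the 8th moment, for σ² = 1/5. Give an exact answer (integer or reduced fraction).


By the scaled semicircle moment identity, m_{2k} = σ^{2k} · C_k with k = 4.
C_4 = (1/(k+1)) · C(2k, k) = (1/5) · C(8, 4) = (1/5) · 70 = 14.
σ^{2k} = (σ²)^k = (1/5)^4 = 1/625.

Therefore m_{8} = σ^{8} · C_4 = (1/625) · 14 = 14/625.


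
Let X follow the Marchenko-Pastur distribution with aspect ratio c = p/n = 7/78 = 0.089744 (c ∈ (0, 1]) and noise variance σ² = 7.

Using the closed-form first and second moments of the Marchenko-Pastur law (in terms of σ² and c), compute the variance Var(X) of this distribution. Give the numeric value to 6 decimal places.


Recall the MP moments m_1 = E[X] = σ² and m_2 = E[X²] = σ⁴ (1 + c).
m_1 = E[X] = σ² = 7, so m_1² = 49.
m_2 = E[X²] = σ⁴ (1 + c) = 49 · (1 + 0.089744) = 49 · 1.089744 = 53.397436.
(Note m_2 − m_1² simplifies to c · σ⁴ = 0.089744 · 49.)

Var(X) = m_2 − m_1² = 53.397436 − 49 = 4.397436.


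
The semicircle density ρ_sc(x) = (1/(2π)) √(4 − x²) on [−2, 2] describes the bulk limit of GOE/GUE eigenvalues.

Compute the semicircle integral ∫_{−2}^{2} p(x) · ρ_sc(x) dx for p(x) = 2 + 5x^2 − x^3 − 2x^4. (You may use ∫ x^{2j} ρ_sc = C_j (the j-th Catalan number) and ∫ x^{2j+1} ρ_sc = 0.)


Write p(x) = Σ a_i x^i, split into monomials and integrate each against ρ_sc separately.
Using ∫ x^{2j} ρ_sc = C_j = (1/(j+1)) C(2j, j) (Catalan numbers) and ∫ x^{2j+1} ρ_sc = 0 (odd monomials vanish by symmetry):
  i = 0 (even): a_0 · C_{0} = 2 · 1 = 2
  i = 2 (even): a_2 · C_{1} = 5 · 1 = 5
  i = 3 (odd): ∫ x^3 ρ_sc = 0 (vanishes)
  i = 4 (even): a_4 · C_{2} = -2 · 2 = -4

Summing the contributions: ∫_{−2}^{2} p(x) ρ_sc(x) dx = 2 + 5 + (-4) = 3.


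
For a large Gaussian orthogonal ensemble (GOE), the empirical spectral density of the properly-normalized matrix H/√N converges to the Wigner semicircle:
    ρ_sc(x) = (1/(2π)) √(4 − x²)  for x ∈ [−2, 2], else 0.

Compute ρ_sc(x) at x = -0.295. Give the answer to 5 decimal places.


ρ_sc(x) = (1/(2π)) √(4 − x²). With x = -0.295:
  4 − x² = 4 − (-0.295)² = 4 − 0.087025 = 3.912975.
  √(4 − x²) = 1.978124.
  1/(2π) = 0.159155.
  ρ_sc(-0.295) = 0.159155 · 1.978124 = 0.314828.

Rounded to 5 decimal places: ρ_sc(-0.295) ≈ 0.31483.


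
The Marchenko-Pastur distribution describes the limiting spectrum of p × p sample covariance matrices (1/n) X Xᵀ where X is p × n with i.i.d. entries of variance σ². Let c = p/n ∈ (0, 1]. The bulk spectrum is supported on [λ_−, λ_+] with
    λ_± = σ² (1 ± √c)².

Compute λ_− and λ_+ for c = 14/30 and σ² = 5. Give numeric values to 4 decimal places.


c = 14/30 = 0.466667; √c = 0.683130.
λ_− = σ² (1 − √c)² = 5 · (1 − 0.683130)² = 5 · (0.316870)² = 0.502033.
λ_+ = σ² (1 + √c)² = 5 · (1 + 0.683130)² = 5 · (1.683130)² = 14.164634.

Rounded to 4 decimal places: λ_− ≈ 0.5020, λ_+ ≈ 14.1646.


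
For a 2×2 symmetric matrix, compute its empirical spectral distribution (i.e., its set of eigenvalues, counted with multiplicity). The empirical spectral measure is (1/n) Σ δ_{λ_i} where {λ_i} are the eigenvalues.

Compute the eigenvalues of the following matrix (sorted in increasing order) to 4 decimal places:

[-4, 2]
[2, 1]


Since M is real symmetric, both eigenvalues are real; they are the roots of det(λI − M) = λ² − (tr M) λ + det M.
tr M = -4 + 1 = -3.
det M = (-4)·1 − 2² = -4 − 4 = -8.
Characteristic polynomial: λ² + 3λ − 8 = 0.
Discriminant Δ = (tr M)² − 4·det M = 9 − (-32) = 41; √Δ = 6.403124.
λ = (tr M ± √Δ)/2 = (-3 ± 6.403124)/2, giving (tr M − √Δ)/2 = -4.7016 and (tr M + √Δ)/2 = 1.7016.

Eigenvalues sorted in increasing order: [-4.7016, 1.7016].


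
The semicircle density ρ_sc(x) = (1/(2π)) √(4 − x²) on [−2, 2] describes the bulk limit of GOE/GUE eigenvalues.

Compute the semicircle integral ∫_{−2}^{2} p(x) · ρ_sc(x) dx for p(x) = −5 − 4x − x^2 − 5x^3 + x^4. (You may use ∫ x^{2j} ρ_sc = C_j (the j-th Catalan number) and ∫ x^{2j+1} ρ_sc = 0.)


Write p(x) = Σ a_i x^i, split into monomials and integrate each against ρ_sc separately.
Using ∫ x^{2j} ρ_sc = C_j = (1/(j+1)) C(2j, j) (Catalan numbers) and ∫ x^{2j+1} ρ_sc = 0 (odd monomials vanish by symmetry):
  i = 0 (even): a_0 · C_{0} = -5 · 1 = -5
  i = 1 (odd): ∫ x^1 ρ_sc = 0 (vanishes)
  i = 2 (even): a_2 · C_{1} = -1 · 1 = -1
  i = 3 (odd): ∫ x^3 ρ_sc = 0 (vanishes)
  i = 4 (even): a_4 · C_{2} = 1 · 2 = 2

Summing the contributions: ∫_{−2}^{2} p(x) ρ_sc(x) dx = (-5) + (-1) + 2 = -4.


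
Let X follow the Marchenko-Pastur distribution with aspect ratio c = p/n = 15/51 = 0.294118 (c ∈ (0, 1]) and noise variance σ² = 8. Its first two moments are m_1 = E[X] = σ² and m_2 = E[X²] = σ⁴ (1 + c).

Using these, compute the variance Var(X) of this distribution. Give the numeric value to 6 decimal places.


m_1 = E[X] = σ² = 8, so m_1² = 64.
m_2 = E[X²] = σ⁴ (1 + c) = 64 · (1 + 0.294118) = 64 · 1.294118 = 82.823529.
(Note m_2 − m_1² simplifies to c · σ⁴ = 0.294118 · 64.)

Var(X) = m_2 − m_1² = 82.823529 − 64 = 18.823529.


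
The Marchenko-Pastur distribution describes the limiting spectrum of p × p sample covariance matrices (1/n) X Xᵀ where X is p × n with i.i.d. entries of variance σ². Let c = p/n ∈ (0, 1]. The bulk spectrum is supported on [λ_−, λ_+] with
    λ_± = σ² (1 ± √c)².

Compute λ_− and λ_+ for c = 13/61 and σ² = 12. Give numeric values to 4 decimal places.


c = 13/61 = 0.213115; √c = 0.461644.
λ_− = σ² (1 − √c)² = 12 · (1 − 0.461644)² = 12 · (0.538356)² = 3.477932.
λ_+ = σ² (1 + √c)² = 12 · (1 + 0.461644)² = 12 · (1.461644)² = 25.636822.

Rounded to 4 decimal places: λ_− ≈ 3.4779, λ_+ ≈ 25.6368.


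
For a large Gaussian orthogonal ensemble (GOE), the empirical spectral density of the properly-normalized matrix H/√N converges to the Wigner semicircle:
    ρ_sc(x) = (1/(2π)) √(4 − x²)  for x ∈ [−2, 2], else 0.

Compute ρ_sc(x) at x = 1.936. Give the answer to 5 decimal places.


ρ_sc(x) = (1/(2π)) √(4 − x²). With x = 1.936:
  4 − x² = 4 − (1.936)² = 4 − 3.748096 = 0.251904.
  √(4 − x²) = 0.501900.
  1/(2π) = 0.159155.
  ρ_sc(1.936) = 0.159155 · 0.501900 = 0.079880.

Rounded to 5 decimal places: ρ_sc(1.936) ≈ 0.07988.


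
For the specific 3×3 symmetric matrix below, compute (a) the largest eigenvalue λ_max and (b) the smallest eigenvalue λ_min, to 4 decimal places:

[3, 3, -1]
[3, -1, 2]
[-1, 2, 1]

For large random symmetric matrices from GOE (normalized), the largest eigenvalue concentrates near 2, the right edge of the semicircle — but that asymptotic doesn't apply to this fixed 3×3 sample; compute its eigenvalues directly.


Since M is real symmetric, all three eigenvalues are real; they are the roots of det(λI − M) = λ³ − (tr M) λ² + s λ − det M, where s is the sum of the principal 2×2 minors.
tr M = 3 + (-1) + 1 = 3.
s = (3·(-1) − 3²) + (3·1 − (-1)²) + ((-1)·1 − 2²) = -12 + 2 + (-5) = -15.
det M (expand along row 1) = 3·(-5) − 3·5 + (-1)·5 = -35.
Characteristic polynomial: λ³ − 3λ² − 15λ + 35 = 0.
Substitute λ = y + (tr M)/3 = y + 1.000000 to remove the quadratic term: y³ + p·y + q = 0 with p = s − (tr M)²/3 = -18.000000 and q = −2(tr M)³/27 + (tr M)·s/3 − det M = 18.000000.
Three real roots ⇒ use the trigonometric (Viète) form: r = 2√(−p/3) = 4.898979, φ = arccos(3q/(p·r)) = arccos(-0.612372) = 2.229854 rad.
y_k = r·cos(φ/3 − 2πk/3) for k = 0, 1, 2 gives y = 3.606872, 1.067601, -4.674473.
λ_k = y_k + 1.000000 gives λ = 4.6069, 2.0676, -3.6745 (check: the sum is 3.0000 = tr M).

Hence λ_max = 4.6069 and λ_min = -3.6745.


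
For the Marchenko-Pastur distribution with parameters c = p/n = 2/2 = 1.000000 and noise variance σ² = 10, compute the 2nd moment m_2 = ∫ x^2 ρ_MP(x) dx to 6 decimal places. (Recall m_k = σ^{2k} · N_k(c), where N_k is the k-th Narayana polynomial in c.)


E[X²] = σ⁴ (1 + c) (second MP moment). With σ² = 10 (so σ⁴ = 100) and c = 2/2 = 1.000000: E[X²] = 100 · (1 + 1.000000) = 100 · 2.000000.

So E[X^2] = 200.000000.


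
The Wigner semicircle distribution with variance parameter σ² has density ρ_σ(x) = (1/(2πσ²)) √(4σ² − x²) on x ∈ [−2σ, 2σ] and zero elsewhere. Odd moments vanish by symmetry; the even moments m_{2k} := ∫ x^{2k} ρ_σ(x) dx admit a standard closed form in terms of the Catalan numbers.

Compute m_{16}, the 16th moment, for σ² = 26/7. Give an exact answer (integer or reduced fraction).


By the scaled semicircle moment identity, m_{2k} = σ^{2k} · C_k with k = 8.
C_8 = (1/(k+1)) · C(2k, k) = (1/9) · C(16, 8) = (1/9) · 12870 = 1430.
σ^{2k} = (σ²)^k = (26/7)^8 = 208827064576/5764801.

Therefore m_{16} = σ^{16} · C_8 = (208827064576/5764801) · 1430 = 298622702343680/5764801.


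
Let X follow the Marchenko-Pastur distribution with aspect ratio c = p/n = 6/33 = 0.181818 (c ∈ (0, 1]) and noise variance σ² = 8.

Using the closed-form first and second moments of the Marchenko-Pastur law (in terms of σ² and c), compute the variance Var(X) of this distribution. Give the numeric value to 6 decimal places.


Recall the MP moments m_1 = E[X] = σ² and m_2 = E[X²] = σ⁴ (1 + c).
m_1 = E[X] = σ² = 8, so m_1² = 64.
m_2 = E[X²] = σ⁴ (1 + c) = 64 · (1 + 0.181818) = 64 · 1.181818 = 75.636364.
(Note m_2 − m_1² simplifies to c · σ⁴ = 0.181818 · 64.)

Var(X) = m_2 − m_1² = 75.636364 − 64 = 11.636364.


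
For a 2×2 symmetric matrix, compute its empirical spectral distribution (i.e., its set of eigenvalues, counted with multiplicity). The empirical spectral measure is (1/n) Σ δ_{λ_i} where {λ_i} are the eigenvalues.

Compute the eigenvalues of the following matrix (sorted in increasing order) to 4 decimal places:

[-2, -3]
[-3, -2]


Since M is real symmetric, both eigenvalues are real; they are the roots of det(λI − M) = λ² − (tr M) λ + det M.
tr M = -2 + (-2) = -4.
det M = (-2)·(-2) − (-3)² = 4 − 9 = -5.
Characteristic polynomial: λ² + 4λ − 5 = 0.
Discriminant Δ = (tr M)² − 4·det M = 16 − (-20) = 36; √Δ = 6.000000.
λ = (tr M ± √Δ)/2 = (-4 ± 6.000000)/2, giving (tr M − √Δ)/2 = -5.0000 and (tr M + √Δ)/2 = 1.0000.

Eigenvalues sorted in increasing order: [-5.0000, 1.0000].


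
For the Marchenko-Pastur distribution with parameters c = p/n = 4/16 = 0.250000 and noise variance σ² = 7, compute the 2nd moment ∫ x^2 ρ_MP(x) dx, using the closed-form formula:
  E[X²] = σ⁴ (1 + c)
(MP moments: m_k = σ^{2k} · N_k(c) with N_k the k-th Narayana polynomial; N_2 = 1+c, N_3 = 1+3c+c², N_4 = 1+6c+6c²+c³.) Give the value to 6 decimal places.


E[X²] = σ⁴ (1 + c) (second MP moment). With σ² = 7 (so σ⁴ = 49) and c = 4/16 = 0.250000: E[X²] = 49 · (1 + 0.250000) = 49 · 1.250000.

So E[X^2] = 61.250000.


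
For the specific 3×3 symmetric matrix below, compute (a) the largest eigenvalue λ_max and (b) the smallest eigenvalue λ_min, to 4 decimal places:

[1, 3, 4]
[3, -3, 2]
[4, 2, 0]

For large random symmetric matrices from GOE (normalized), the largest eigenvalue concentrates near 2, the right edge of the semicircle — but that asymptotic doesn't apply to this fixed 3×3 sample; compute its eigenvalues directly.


Since M is real symmetric, all three eigenvalues are real; they are the roots of det(λI − M) = λ³ − (tr M) λ² + s λ − det M, where s is the sum of the principal 2×2 minors.
tr M = 1 + (-3) + 0 = -2.
s = (1·(-3) − 3²) + (1·0 − 4²) + ((-3)·0 − 2²) = -12 + (-16) + (-4) = -32.
det M (expand along row 1) = 1·(-4) − 3·(-8) + 4·18 = 92.
Characteristic polynomial: λ³ + 2λ² − 32λ − 92 = 0.
Substitute λ = y + (tr M)/3 = y − 0.666667 to remove the quadratic term: y³ + p·y + q = 0 with p = s − (tr M)²/3 = -33.333333 and q = −2(tr M)³/27 + (tr M)·s/3 − det M = -70.074074.
Three real roots ⇒ use the trigonometric (Viète) form: r = 2√(−p/3) = 6.666667, φ = arccos(3q/(p·r)) = arccos(0.946000) = 0.330131 rad.
y_k = r·cos(φ/3 − 2πk/3) for k = 0, 1, 2 gives y = 6.626342, -2.679116, -3.947226.
λ_k = y_k − 0.666667 gives λ = 5.9597, -3.3458, -4.6139 (check: the sum is -2.0000 = tr M).

Hence λ_max = 5.9597 and λ_min = -4.6139.


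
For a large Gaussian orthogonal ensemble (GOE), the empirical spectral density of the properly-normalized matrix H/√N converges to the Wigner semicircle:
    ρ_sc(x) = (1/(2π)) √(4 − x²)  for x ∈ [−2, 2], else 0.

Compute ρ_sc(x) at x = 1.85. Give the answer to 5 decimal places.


ρ_sc(x) = (1/(2π)) √(4 − x²). With x = 1.85:
  4 − x² = 4 − (1.85)² = 4 − 3.422500 = 0.577500.
  √(4 − x²) = 0.759934.
  1/(2π) = 0.159155.
  ρ_sc(1.85) = 0.159155 · 0.759934 = 0.120947.

Rounded to 5 decimal places: ρ_sc(1.85) ≈ 0.12095.


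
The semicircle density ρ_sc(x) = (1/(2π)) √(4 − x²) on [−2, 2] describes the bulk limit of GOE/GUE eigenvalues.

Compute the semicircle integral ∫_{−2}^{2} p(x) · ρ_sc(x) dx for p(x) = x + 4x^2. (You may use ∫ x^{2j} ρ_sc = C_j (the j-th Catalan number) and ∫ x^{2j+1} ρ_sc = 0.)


Write p(x) = Σ a_i x^i, split into monomials and integrate each against ρ_sc separately.
Using ∫ x^{2j} ρ_sc = C_j = (1/(j+1)) C(2j, j) (Catalan numbers) and ∫ x^{2j+1} ρ_sc = 0 (odd monomials vanish by symmetry):
  i = 1 (odd): ∫ x^1 ρ_sc = 0 (vanishes)
  i = 2 (even): a_2 · C_{1} = 4 · 1 = 4

Summing the contributions: ∫_{−2}^{2} p(x) ρ_sc(x) dx = 4.


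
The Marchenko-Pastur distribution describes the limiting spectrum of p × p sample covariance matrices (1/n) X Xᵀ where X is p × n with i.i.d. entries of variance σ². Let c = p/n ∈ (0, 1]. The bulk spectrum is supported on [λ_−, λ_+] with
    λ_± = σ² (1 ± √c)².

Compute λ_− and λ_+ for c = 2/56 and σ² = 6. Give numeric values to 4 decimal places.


c = 2/56 = 0.035714; √c = 0.188982.
λ_− = σ² (1 − √c)² = 6 · (1 − 0.188982)² = 6 · (0.811018)² = 3.946499.
λ_+ = σ² (1 + √c)² = 6 · (1 + 0.188982)² = 6 · (1.188982)² = 8.482073.

Rounded to 4 decimal places: λ_− ≈ 3.9465, λ_+ ≈ 8.4821.


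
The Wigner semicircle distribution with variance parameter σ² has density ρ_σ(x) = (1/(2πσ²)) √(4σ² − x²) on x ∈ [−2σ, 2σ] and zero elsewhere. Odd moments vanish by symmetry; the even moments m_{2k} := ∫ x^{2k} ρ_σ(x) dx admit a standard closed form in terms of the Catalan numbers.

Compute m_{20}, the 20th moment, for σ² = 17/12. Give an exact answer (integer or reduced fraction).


By the scaled semicircle moment identity, m_{2k} = σ^{2k} · C_k with k = 10.
C_10 = (1/(k+1)) · C(2k, k) = (1/11) · C(20, 10) = (1/11) · 184756 = 16796.
σ^{2k} = (σ²)^k = (17/12)^10 = 2015993900449/61917364224.

Therefore m_{20} = σ^{20} · C_10 = (2015993900449/61917364224) · 16796 = 8465158387985351/15479341056.


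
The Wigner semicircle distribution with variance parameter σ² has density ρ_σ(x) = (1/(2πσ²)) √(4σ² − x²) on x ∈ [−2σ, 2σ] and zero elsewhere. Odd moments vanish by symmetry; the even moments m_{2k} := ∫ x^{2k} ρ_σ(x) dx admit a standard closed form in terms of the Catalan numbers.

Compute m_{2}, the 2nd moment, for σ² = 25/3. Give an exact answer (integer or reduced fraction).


By the scaled semicircle moment identity, m_{2k} = σ^{2k} · C_k with k = 1.
C_1 = (1/(k+1)) · C(2k, k) = (1/2) · C(2, 1) = (1/2) · 2 = 1.
σ^{2k} = (σ²)^k = (25/3)^1 = 25/3.

Therefore m_{2} = σ^{2} · C_1 = (25/3) · 1 = 25/3.


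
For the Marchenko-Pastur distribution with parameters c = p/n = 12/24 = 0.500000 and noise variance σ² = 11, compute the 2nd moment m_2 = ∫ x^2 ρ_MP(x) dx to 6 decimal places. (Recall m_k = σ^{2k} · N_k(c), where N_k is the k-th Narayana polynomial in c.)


E[X²] = σ⁴ (1 + c) (second MP moment). With σ² = 11 (so σ⁴ = 121) and c = 12/24 = 0.500000: E[X²] = 121 · (1 + 0.500000) = 121 · 1.500000.

So E[X^2] = 181.500000.


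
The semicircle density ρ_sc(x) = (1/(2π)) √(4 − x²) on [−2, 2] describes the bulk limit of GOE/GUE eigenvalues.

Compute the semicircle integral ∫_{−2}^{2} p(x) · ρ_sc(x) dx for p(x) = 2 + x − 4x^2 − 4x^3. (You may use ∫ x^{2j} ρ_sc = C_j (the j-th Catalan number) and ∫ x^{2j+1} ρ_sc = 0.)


Write p(x) = Σ a_i x^i, split into monomials and integrate each against ρ_sc separately.
Using ∫ x^{2j} ρ_sc = C_j = (1/(j+1)) C(2j, j) (Catalan numbers) and ∫ x^{2j+1} ρ_sc = 0 (odd monomials vanish by symmetry):
  i = 0 (even): a_0 · C_{0} = 2 · 1 = 2
  i = 1 (odd): ∫ x^1 ρ_sc = 0 (vanishes)
  i = 2 (even): a_2 · C_{1} = -4 · 1 = -4
  i = 3 (odd): ∫ x^3 ρ_sc = 0 (vanishes)

Summing the contributions: ∫_{−2}^{2} p(x) ρ_sc(x) dx = 2 + (-4) = -2.


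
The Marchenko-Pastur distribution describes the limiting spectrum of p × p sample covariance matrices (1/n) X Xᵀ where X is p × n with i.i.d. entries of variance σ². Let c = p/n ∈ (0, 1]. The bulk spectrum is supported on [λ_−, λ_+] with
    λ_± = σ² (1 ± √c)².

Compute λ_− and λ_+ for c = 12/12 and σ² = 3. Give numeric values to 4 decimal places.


c = 12/12 = 1.000000; √c = 1.000000.
λ_− = σ² (1 − √c)² = 3 · (1 − 1.000000)² = 3 · (0.000000)² = 0.000000.
λ_+ = σ² (1 + √c)² = 3 · (1 + 1.000000)² = 3 · (2.000000)² = 12.000000.

Rounded to 4 decimal places: λ_− ≈ 0.0000, λ_+ ≈ 12.0000.


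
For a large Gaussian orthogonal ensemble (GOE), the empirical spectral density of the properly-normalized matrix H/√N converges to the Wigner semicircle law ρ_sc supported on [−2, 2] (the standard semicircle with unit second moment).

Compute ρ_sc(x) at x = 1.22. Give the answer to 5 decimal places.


ρ_sc(x) = (1/(2π)) √(4 − x²). With x = 1.22:
  4 − x² = 4 − (1.22)² = 4 − 1.488400 = 2.511600.
  √(4 − x²) = 1.584803.
  1/(2π) = 0.159155.
  ρ_sc(1.22) = 0.159155 · 1.584803 = 0.252229.

Rounded to 5 decimal places: ρ_sc(1.22) ≈ 0.25223.


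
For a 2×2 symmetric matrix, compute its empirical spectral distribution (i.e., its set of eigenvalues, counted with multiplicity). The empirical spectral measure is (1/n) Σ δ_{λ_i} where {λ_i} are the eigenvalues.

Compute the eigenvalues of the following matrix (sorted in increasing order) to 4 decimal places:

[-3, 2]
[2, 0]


Since M is real symmetric, both eigenvalues are real; they are the roots of det(λI − M) = λ² − (tr M) λ + det M.
tr M = -3 + 0 = -3.
det M = (-3)·0 − 2² = 0 − 4 = -4.
Characteristic polynomial: λ² + 3λ − 4 = 0.
Discriminant Δ = (tr M)² − 4·det M = 9 − (-16) = 25; √Δ = 5.000000.
λ = (tr M ± √Δ)/2 = (-3 ± 5.000000)/2, giving (tr M − √Δ)/2 = -4.0000 and (tr M + √Δ)/2 = 1.0000.

Eigenvalues sorted in increasing order: [-4.0000, 1.0000].


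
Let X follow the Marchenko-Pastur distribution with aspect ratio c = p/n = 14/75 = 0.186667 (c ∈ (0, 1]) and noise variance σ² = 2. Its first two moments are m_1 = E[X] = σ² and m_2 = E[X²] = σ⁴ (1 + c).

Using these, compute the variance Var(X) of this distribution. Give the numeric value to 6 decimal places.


m_1 = E[X] = σ² = 2, so m_1² = 4.
m_2 = E[X²] = σ⁴ (1 + c) = 4 · (1 + 0.186667) = 4 · 1.186667 = 4.746667.
(Note m_2 − m_1² simplifies to c · σ⁴ = 0.186667 · 4.)

Var(X) = m_2 − m_1² = 4.746667 − 4 = 0.746667.


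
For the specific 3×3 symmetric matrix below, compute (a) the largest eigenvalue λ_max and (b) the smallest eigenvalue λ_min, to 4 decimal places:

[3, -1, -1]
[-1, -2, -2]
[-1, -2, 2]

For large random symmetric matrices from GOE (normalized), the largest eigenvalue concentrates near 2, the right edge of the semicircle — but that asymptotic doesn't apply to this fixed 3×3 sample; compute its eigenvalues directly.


Since M is real symmetric, all three eigenvalues are real; they are the roots of det(λI − M) = λ³ − (tr M) λ² + s λ − det M, where s is the sum of the principal 2×2 minors.
tr M = 3 + (-2) + 2 = 3.
s = (3·(-2) − (-1)²) + (3·2 − (-1)²) + ((-2)·2 − (-2)²) = -7 + 5 + (-8) = -10.
det M (expand along row 1) = 3·(-8) − (-1)·(-4) + (-1)·0 = -28.
Characteristic polynomial: λ³ − 3λ² − 10λ + 28 = 0.
Substitute λ = y + (tr M)/3 = y + 1.000000 to remove the quadratic term: y³ + p·y + q = 0 with p = s − (tr M)²/3 = -13.000000 and q = −2(tr M)³/27 + (tr M)·s/3 − det M = 16.000000.
Three real roots ⇒ use the trigonometric (Viète) form: r = 2√(−p/3) = 4.163332, φ = arccos(3q/(p·r)) = arccos(-0.886864) = 2.661308 rad.
y_k = r·cos(φ/3 − 2πk/3) for k = 0, 1, 2 gives y = 2.629813, 1.480279, -4.110092.
λ_k = y_k + 1.000000 gives λ = 3.6298, 2.4803, -3.1101 (check: the sum is 3.0000 = tr M).

Hence λ_max = 3.6298 and λ_min = -3.1101.


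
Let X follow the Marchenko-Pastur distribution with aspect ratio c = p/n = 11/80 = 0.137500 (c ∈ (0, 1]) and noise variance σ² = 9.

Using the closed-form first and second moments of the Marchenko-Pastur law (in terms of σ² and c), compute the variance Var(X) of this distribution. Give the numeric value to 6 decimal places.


Recall the MP moments m_1 = E[X] = σ² and m_2 = E[X²] = σ⁴ (1 + c).
m_1 = E[X] = σ² = 9, so m_1² = 81.
m_2 = E[X²] = σ⁴ (1 + c) = 81 · (1 + 0.137500) = 81 · 1.137500 = 92.137500.
(Note m_2 − m_1² simplifies to c · σ⁴ = 0.137500 · 81.)

Var(X) = m_2 − m_1² = 92.137500 − 81 = 11.137500.


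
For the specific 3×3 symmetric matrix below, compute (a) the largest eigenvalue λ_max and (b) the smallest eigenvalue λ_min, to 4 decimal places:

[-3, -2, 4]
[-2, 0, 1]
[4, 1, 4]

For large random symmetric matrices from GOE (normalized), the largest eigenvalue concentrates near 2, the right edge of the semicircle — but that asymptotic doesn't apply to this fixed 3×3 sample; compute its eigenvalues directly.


Since M is real symmetric, all three eigenvalues are real; they are the roots of det(λI − M) = λ³ − (tr M) λ² + s λ − det M, where s is the sum of the principal 2×2 minors.
tr M = -3 + 0 + 4 = 1.
s = ((-3)·0 − (-2)²) + ((-3)·4 − 4²) + (0·4 − 1²) = -4 + (-28) + (-1) = -33.
det M (expand along row 1) = (-3)·(-1) − (-2)·(-12) + 4·(-2) = -29.
Characteristic polynomial: λ³ − λ² − 33λ + 29 = 0.
Substitute λ = y + (tr M)/3 = y + 0.333333 to remove the quadratic term: y³ + p·y + q = 0 with p = s − (tr M)²/3 = -33.333333 and q = −2(tr M)³/27 + (tr M)·s/3 − det M = 17.925926.
Three real roots ⇒ use the trigonometric (Viète) form: r = 2√(−p/3) = 6.666667, φ = arccos(3q/(p·r)) = arccos(-0.242000) = 1.815223 rad.
y_k = r·cos(φ/3 − 2πk/3) for k = 0, 1, 2 gives y = 5.483066, 0.542569, -6.025635.
λ_k = y_k + 0.333333 gives λ = 5.8164, 0.8759, -5.6923 (check: the sum is 1.0000 = tr M).

Hence λ_max = 5.8164 and λ_min = -5.6923.


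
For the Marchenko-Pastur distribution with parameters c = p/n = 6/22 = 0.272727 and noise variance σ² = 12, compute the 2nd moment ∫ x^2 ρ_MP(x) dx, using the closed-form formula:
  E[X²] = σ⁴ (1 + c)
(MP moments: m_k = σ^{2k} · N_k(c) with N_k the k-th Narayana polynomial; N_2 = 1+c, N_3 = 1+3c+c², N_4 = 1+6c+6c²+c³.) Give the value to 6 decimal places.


E[X²] = σ⁴ (1 + c) (second MP moment). With σ² = 12 (so σ⁴ = 144) and c = 6/22 = 0.272727: E[X²] = 144 · (1 + 0.272727) = 144 · 1.272727.

So E[X^2] = 183.272727.


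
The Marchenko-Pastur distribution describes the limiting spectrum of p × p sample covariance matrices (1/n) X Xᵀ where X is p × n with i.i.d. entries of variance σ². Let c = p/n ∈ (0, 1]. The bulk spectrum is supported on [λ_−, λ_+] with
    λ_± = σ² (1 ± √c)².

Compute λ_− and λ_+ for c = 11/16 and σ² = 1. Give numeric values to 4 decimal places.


c = 11/16 = 0.687500; √c = 0.829156.
λ_− = σ² (1 − √c)² = 1 · (1 − 0.829156)² = 1 · (0.170844)² = 0.029188.
λ_+ = σ² (1 + √c)² = 1 · (1 + 0.829156)² = 1 · (1.829156)² = 3.345812.

Rounded to 4 decimal places: λ_− ≈ 0.0292, λ_+ ≈ 3.3458.


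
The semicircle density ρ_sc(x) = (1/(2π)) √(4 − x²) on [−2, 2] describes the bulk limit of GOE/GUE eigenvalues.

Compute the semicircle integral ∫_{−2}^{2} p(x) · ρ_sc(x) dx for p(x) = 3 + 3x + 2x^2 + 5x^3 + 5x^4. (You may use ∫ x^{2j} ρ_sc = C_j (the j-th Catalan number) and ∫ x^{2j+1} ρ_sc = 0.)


Write p(x) = Σ a_i x^i, split into monomials and integrate each against ρ_sc separately.
Using ∫ x^{2j} ρ_sc = C_j = (1/(j+1)) C(2j, j) (Catalan numbers) and ∫ x^{2j+1} ρ_sc = 0 (odd monomials vanish by symmetry):
  i = 0 (even): a_0 · C_{0} = 3 · 1 = 3
  i = 1 (odd): ∫ x^1 ρ_sc = 0 (vanishes)
  i = 2 (even): a_2 · C_{1} = 2 · 1 = 2
  i = 3 (odd): ∫ x^3 ρ_sc = 0 (vanishes)
  i = 4 (even): a_4 · C_{2} = 5 · 2 = 10

Summing the contributions: ∫_{−2}^{2} p(x) ρ_sc(x) dx = 3 + 2 + 10 = 15.


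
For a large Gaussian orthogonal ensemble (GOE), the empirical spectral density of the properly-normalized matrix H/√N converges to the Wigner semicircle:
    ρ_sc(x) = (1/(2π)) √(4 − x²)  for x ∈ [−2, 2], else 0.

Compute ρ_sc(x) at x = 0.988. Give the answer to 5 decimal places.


ρ_sc(x) = (1/(2π)) √(4 − x²). With x = 0.988:
  4 − x² = 4 − (0.988)² = 4 − 0.976144 = 3.023856.
  √(4 − x²) = 1.738924.
  1/(2π) = 0.159155.
  ρ_sc(0.988) = 0.159155 · 1.738924 = 0.276758.

Rounded to 5 decimal places: ρ_sc(0.988) ≈ 0.27676.


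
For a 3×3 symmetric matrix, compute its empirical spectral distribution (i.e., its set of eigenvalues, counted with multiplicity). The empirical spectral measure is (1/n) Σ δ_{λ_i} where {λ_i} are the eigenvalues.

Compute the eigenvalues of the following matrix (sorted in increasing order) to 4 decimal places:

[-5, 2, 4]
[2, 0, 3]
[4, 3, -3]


Since M is real symmetric, all three eigenvalues are real; they are the roots of det(λI − M) = λ³ − (tr M) λ² + s λ − det M, where s is the sum of the principal 2×2 minors.
tr M = -5 + 0 + (-3) = -8.
s = ((-5)·0 − 2²) + ((-5)·(-3) − 4²) + (0·(-3) − 3²) = -4 + (-1) + (-9) = -14.
det M (expand along row 1) = (-5)·(-9) − 2·(-18) + 4·6 = 105.
Characteristic polynomial: λ³ + 8λ² − 14λ − 105 = 0.
Substitute λ = y + (tr M)/3 = y − 2.666667 to remove the quadratic term: y³ + p·y + q = 0 with p = s − (tr M)²/3 = -35.333333 and q = −2(tr M)³/27 + (tr M)·s/3 − det M = -29.740741.
Three real roots ⇒ use the trigonometric (Viète) form: r = 2√(−p/3) = 6.863753, φ = arccos(3q/(p·r)) = arccos(0.367897) = 1.194049 rad.
y_k = r·cos(φ/3 − 2πk/3) for k = 0, 1, 2 gives y = 6.327225, -0.859702, -5.467523.
λ_k = y_k − 2.666667 gives λ = 3.6606, -3.5264, -8.1342 (check: the sum is -8.0000 = tr M).

Eigenvalues sorted in increasing order: [-8.1342, -3.5264, 3.6606].


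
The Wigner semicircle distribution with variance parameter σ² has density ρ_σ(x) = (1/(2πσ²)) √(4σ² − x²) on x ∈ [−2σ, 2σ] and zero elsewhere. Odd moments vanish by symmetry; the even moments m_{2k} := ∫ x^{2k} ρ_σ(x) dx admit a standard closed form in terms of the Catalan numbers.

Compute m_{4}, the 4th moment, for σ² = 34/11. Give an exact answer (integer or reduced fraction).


By the scaled semicircle moment identity, m_{2k} = σ^{2k} · C_k with k = 2.
C_2 = (1/(k+1)) · C(2k, k) = (1/3) · C(4, 2) = (1/3) · 6 = 2.
σ^{2k} = (σ²)^k = (34/11)^2 = 1156/121.

Therefore m_{4} = σ^{4} · C_2 = (1156/121) · 2 = 2312/121.
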